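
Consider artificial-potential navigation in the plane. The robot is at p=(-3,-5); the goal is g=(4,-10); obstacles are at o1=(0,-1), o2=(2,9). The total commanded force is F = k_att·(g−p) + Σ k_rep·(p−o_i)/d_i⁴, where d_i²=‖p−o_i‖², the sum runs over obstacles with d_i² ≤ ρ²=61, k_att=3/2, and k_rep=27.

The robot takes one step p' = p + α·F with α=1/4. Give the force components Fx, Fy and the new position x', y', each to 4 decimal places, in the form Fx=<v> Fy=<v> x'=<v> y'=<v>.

Fx=10.3704 Fy=-7.6728 x'=-0.4074 y'=-6.9182

F_att = 3/2·(g−p) = 3/2·(7,-5) = (10.5000,-7.5000)
o1: d²=25 ≤ ρ²=61; F_rep = 27·(-3,-4)/25² = (-0.1296,-0.1728)
o2: d²=221 > ρ²=61 → inactive
F = F_att + ΣF_rep = (10.3704,-7.6728)
p' = p + 1/4·F = (-0.4074,-6.9182)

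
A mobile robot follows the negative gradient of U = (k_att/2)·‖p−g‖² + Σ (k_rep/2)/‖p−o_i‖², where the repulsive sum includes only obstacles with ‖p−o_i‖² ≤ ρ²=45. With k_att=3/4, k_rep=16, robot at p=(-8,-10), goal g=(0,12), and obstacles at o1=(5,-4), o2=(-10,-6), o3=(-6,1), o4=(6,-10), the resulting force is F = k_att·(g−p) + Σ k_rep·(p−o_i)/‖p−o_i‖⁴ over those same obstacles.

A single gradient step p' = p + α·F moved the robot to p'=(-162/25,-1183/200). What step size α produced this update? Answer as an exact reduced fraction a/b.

α = 1/4

F_att = 3/4·(g−p) = 3/4·(8,22) = (6.0000,16.5000)
o1: d²=205 > ρ²=45 → inactive
o2: d²=20 ≤ ρ²=45; F_rep = 16·(2,-4)/20² = (0.0800,-0.1600)
o3: d²=125 > ρ²=45 → inactive
o4: d²=196 > ρ²=45 → inactive
F = F_att + ΣF_rep = (6.0800,16.3400)
Δp = p'−p = (1.5200,4.0850); α = Δx/Fx = (38/25) / (152/25) = 1/4
check: Δy/Fy = (817/200) / (817/50) = 1/4 ✓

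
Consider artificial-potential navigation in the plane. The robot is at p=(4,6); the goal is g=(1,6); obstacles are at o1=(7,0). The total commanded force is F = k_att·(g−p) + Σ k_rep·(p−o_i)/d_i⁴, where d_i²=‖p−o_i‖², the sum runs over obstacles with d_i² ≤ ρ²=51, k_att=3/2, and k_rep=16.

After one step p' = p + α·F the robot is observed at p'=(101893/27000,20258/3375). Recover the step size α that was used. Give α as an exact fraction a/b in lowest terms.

F_att = 3/2·(g−p) = 3/2·(-3,0) = (-4.5000,0.0000)
o1: d²=45 ≤ ρ²=51; F_rep = 16·(-3,6)/45² = (-0.0237,0.0474)
F = F_att + ΣF_rep = (-4.5237,0.0474)
Δp = p'−p = (-0.2262,0.0024); α = Δx/Fx = (-6107/27000) / (-6107/1350) = 1/20
check: Δy/Fy = (8/3375) / (32/675) = 1/20 ✓

α = 1/20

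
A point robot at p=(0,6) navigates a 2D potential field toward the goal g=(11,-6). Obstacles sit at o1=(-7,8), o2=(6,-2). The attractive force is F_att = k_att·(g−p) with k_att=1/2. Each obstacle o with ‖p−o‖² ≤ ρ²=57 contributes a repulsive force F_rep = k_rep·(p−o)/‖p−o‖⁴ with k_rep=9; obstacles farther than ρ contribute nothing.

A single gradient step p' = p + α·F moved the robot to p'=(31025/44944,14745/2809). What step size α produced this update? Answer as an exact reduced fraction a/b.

F_att = 1/2·(g−p) = 1/2·(11,-12) = (5.5000,-6.0000)
o1: d²=53 ≤ ρ²=57; F_rep = 9·(7,-2)/53² = (0.0224,-0.0064)
o2: d²=100 > ρ²=57 → inactive
F = F_att + ΣF_rep = (5.5224,-6.0064)
Δp = p'−p = (0.6903,-0.7508); α = Δx/Fx = (31025/44944) / (31025/5618) = 1/8
check: Δy/Fy = (-2109/2809) / (-16872/2809) = 1/8 ✓

α = 1/8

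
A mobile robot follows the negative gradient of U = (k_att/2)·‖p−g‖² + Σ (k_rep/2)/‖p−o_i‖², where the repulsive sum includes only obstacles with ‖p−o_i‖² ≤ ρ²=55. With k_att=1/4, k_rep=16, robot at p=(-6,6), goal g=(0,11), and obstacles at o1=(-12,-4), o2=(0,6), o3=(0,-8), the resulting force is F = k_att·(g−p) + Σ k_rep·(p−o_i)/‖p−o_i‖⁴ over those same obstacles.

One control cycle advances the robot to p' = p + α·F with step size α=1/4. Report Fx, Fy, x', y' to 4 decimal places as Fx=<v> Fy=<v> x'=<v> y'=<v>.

F_att = 1/4·(g−p) = 1/4·(6,5) = (1.5000,1.2500)
o1: d²=136 > ρ²=55 → inactive
o2: d²=36 ≤ ρ²=55; F_rep = 16·(-6,0)/36² = (-0.0741,0.0000)
o3: d²=232 > ρ²=55 → inactive
F = F_att + ΣF_rep = (1.4259,1.2500)
p' = p + 1/4·F = (-5.6435,6.3125)

Fx=1.4259 Fy=1.2500 x'=-5.6435 y'=6.3125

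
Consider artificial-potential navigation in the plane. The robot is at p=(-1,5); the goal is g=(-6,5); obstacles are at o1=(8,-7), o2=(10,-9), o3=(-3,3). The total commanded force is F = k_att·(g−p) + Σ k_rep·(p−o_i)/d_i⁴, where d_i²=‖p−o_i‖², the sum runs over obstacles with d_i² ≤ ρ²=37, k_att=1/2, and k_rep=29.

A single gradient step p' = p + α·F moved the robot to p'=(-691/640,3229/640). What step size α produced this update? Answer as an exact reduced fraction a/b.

α = 1/20

F_att = 1/2·(g−p) = 1/2·(-5,0) = (-2.5000,0.0000)
o1: d²=225 > ρ²=37 → inactive
o2: d²=317 > ρ²=37 → inactive
o3: d²=8 ≤ ρ²=37; F_rep = 29·(2,2)/8² = (0.9062,0.9062)
F = F_att + ΣF_rep = (-1.5938,0.9062)
Δp = p'−p = (-0.0797,0.0453); α = Δx/Fx = (-51/640) / (-51/32) = 1/20
check: Δy/Fy = (29/640) / (29/32) = 1/20 ✓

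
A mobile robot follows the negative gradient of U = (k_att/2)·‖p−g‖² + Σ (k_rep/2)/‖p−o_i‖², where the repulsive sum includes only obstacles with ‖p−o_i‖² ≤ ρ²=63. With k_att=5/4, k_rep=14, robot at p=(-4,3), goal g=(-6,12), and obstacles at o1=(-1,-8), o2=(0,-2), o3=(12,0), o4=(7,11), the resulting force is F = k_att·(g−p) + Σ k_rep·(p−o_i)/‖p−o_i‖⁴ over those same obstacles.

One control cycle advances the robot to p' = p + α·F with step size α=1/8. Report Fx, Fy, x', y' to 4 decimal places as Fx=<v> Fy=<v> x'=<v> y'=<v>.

Fx=-2.5333 Fy=11.2916 x'=-4.3167 y'=4.4115

F_att = 5/4·(g−p) = 5/4·(-2,9) = (-2.5000,11.2500)
o1: d²=130 > ρ²=63 → inactive
o2: d²=41 ≤ ρ²=63; F_rep = 14·(-4,5)/41² = (-0.0333,0.0416)
o3: d²=265 > ρ²=63 → inactive
o4: d²=185 > ρ²=63 → inactive
F = F_att + ΣF_rep = (-2.5333,11.2916)
p' = p + 1/8·F = (-4.3167,4.4115)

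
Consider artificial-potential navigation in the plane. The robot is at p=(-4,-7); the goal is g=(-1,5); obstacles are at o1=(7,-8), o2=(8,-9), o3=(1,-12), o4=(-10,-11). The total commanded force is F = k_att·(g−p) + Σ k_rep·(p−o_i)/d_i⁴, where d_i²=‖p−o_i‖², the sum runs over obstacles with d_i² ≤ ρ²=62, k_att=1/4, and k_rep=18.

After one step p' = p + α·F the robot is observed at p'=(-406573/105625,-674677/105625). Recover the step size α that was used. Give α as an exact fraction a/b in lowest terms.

F_att = 1/4·(g−p) = 1/4·(3,12) = (0.7500,3.0000)
o1: d²=122 > ρ²=62 → inactive
o2: d²=148 > ρ²=62 → inactive
o3: d²=50 ≤ ρ²=62; F_rep = 18·(-5,5)/50² = (-0.0360,0.0360)
o4: d²=52 ≤ ρ²=62; F_rep = 18·(6,4)/52² = (0.0399,0.0266)
F = F_att + ΣF_rep = (0.7539,3.0626)
Δp = p'−p = (0.1508,0.6125); α = Δx/Fx = (15927/105625) / (15927/21125) = 1/5
check: Δy/Fy = (64698/105625) / (64698/21125) = 1/5 ✓

α = 1/5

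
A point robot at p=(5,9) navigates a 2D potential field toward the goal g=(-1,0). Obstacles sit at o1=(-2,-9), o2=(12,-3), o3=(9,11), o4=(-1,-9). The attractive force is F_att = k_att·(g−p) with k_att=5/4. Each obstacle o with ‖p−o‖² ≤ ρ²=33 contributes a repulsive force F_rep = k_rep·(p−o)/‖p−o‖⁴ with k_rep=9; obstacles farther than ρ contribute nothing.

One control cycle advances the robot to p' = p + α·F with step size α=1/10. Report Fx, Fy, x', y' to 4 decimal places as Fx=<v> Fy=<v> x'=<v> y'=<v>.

F_att = 5/4·(g−p) = 5/4·(-6,-9) = (-7.5000,-11.2500)
o1: d²=373 > ρ²=33 → inactive
o2: d²=193 > ρ²=33 → inactive
o3: d²=20 ≤ ρ²=33; F_rep = 9·(-4,-2)/20² = (-0.0900,-0.0450)
o4: d²=360 > ρ²=33 → inactive
F = F_att + ΣF_rep = (-7.5900,-11.2950)
p' = p + 1/10·F = (4.2410,7.8705)

Fx=-7.5900 Fy=-11.2950 x'=4.2410 y'=7.8705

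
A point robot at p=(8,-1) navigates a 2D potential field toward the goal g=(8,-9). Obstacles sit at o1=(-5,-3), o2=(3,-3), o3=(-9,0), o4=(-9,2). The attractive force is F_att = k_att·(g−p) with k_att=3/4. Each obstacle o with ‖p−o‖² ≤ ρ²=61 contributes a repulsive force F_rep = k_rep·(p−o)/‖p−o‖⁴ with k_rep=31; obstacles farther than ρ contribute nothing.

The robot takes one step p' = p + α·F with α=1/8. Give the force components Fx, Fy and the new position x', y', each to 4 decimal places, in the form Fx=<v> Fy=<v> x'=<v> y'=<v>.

Fx=0.1843 Fy=-5.9263 x'=8.0230 y'=-1.7408

F_att = 3/4·(g−p) = 3/4·(0,-8) = (0.0000,-6.0000)
o1: d²=173 > ρ²=61 → inactive
o2: d²=29 ≤ ρ²=61; F_rep = 31·(5,2)/29² = (0.1843,0.0737)
o3: d²=290 > ρ²=61 → inactive
o4: d²=298 > ρ²=61 → inactive
F = F_att + ΣF_rep = (0.1843,-5.9263)
p' = p + 1/8·F = (8.0230,-1.7408)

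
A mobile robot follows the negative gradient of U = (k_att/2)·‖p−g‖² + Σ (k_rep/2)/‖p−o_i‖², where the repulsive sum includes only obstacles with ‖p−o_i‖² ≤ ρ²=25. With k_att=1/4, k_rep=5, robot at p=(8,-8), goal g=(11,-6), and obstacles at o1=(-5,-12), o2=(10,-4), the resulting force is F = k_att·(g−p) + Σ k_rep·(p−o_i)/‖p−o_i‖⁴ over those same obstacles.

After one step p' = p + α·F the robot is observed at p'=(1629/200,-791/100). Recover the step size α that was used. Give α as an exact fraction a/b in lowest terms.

α = 1/5

F_att = 1/4·(g−p) = 1/4·(3,2) = (0.7500,0.5000)
o1: d²=185 > ρ²=25 → inactive
o2: d²=20 ≤ ρ²=25; F_rep = 5·(-2,-4)/20² = (-0.0250,-0.0500)
F = F_att + ΣF_rep = (0.7250,0.4500)
Δp = p'−p = (0.1450,0.0900); α = Δx/Fx = (29/200) / (29/40) = 1/5
check: Δy/Fy = (9/100) / (9/20) = 1/5 ✓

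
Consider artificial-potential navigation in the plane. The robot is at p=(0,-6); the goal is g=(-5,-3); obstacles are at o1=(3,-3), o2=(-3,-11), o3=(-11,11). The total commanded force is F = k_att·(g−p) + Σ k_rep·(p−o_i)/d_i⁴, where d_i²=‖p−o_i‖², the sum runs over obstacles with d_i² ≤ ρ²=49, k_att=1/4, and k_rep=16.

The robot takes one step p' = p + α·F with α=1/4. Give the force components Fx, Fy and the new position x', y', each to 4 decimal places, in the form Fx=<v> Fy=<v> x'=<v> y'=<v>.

Fx=-1.3566 Fy=0.6711 x'=-0.3392 y'=-5.8322

F_att = 1/4·(g−p) = 1/4·(-5,3) = (-1.2500,0.7500)
o1: d²=18 ≤ ρ²=49; F_rep = 16·(-3,-3)/18² = (-0.1481,-0.1481)
o2: d²=34 ≤ ρ²=49; F_rep = 16·(3,5)/34² = (0.0415,0.0692)
o3: d²=410 > ρ²=49 → inactive
F = F_att + ΣF_rep = (-1.3566,0.6711)
p' = p + 1/4·F = (-0.3392,-5.8322)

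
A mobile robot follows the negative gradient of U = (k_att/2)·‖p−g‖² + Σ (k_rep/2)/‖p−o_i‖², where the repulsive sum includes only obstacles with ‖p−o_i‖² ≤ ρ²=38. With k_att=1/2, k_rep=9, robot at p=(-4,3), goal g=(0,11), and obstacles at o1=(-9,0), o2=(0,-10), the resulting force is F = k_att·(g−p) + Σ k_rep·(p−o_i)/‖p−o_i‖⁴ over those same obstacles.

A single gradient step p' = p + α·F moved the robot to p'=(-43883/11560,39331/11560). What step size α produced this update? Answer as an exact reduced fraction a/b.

α = 1/10

F_att = 1/2·(g−p) = 1/2·(4,8) = (2.0000,4.0000)
o1: d²=34 ≤ ρ²=38; F_rep = 9·(5,3)/34² = (0.0389,0.0234)
o2: d²=185 > ρ²=38 → inactive
F = F_att + ΣF_rep = (2.0389,4.0234)
Δp = p'−p = (0.2039,0.4023); α = Δx/Fx = (2357/11560) / (2357/1156) = 1/10
check: Δy/Fy = (4651/11560) / (4651/1156) = 1/10 ✓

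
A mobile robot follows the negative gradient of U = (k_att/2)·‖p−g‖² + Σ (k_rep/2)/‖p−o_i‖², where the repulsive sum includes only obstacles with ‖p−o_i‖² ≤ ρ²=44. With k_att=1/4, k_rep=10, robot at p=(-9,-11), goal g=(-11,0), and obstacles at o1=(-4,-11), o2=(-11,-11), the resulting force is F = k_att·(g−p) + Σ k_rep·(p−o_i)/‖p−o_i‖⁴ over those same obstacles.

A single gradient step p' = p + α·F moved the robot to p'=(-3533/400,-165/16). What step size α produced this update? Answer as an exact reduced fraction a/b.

F_att = 1/4·(g−p) = 1/4·(-2,11) = (-0.5000,2.7500)
o1: d²=25 ≤ ρ²=44; F_rep = 10·(-5,0)/25² = (-0.0800,0.0000)
o2: d²=4 ≤ ρ²=44; F_rep = 10·(2,0)/4² = (1.2500,0.0000)
F = F_att + ΣF_rep = (0.6700,2.7500)
Δp = p'−p = (0.1675,0.6875); α = Δx/Fx = (67/400) / (67/100) = 1/4
check: Δy/Fy = (11/16) / (11/4) = 1/4 ✓

α = 1/4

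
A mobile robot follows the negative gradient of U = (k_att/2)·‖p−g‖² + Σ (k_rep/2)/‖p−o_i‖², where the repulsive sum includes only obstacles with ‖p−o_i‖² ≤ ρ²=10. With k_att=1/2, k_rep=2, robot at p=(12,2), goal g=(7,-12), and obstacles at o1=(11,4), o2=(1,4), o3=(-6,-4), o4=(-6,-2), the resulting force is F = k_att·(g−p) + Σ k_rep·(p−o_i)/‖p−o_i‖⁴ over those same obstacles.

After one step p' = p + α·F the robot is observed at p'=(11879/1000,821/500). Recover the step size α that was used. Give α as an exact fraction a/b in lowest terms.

F_att = 1/2·(g−p) = 1/2·(-5,-14) = (-2.5000,-7.0000)
o1: d²=5 ≤ ρ²=10; F_rep = 2·(1,-2)/5² = (0.0800,-0.1600)
o2: d²=125 > ρ²=10 → inactive
o3: d²=360 > ρ²=10 → inactive
o4: d²=340 > ρ²=10 → inactive
F = F_att + ΣF_rep = (-2.4200,-7.1600)
Δp = p'−p = (-0.1210,-0.3580); α = Δx/Fx = (-121/1000) / (-121/50) = 1/20
check: Δy/Fy = (-179/500) / (-179/25) = 1/20 ✓

α = 1/20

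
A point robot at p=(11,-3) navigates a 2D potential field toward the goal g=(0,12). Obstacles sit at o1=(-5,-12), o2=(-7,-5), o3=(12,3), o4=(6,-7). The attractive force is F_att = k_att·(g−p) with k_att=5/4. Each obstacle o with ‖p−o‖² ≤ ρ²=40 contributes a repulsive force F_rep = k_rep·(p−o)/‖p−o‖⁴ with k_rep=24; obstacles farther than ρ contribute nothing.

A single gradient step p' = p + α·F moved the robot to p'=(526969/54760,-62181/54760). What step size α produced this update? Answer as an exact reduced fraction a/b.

α = 1/10

F_att = 5/4·(g−p) = 5/4·(-11,15) = (-13.7500,18.7500)
o1: d²=337 > ρ²=40 → inactive
o2: d²=328 > ρ²=40 → inactive
o3: d²=37 ≤ ρ²=40; F_rep = 24·(-1,-6)/37² = (-0.0175,-0.1052)
o4: d²=41 > ρ²=40 → inactive
F = F_att + ΣF_rep = (-13.7675,18.6448)
Δp = p'−p = (-1.3768,1.8645); α = Δx/Fx = (-75391/54760) / (-75391/5476) = 1/10
check: Δy/Fy = (102099/54760) / (102099/5476) = 1/10 ✓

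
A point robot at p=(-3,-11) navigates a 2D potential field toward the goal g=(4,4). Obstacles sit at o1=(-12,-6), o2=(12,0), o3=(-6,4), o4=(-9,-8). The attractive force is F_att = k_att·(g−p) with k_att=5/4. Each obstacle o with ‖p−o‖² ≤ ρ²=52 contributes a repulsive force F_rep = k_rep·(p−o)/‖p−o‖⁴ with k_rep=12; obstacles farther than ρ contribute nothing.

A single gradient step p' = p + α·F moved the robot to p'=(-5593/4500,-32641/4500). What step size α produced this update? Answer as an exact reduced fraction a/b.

F_att = 5/4·(g−p) = 5/4·(7,15) = (8.7500,18.7500)
o1: d²=106 > ρ²=52 → inactive
o2: d²=346 > ρ²=52 → inactive
o3: d²=234 > ρ²=52 → inactive
o4: d²=45 ≤ ρ²=52; F_rep = 12·(6,-3)/45² = (0.0356,-0.0178)
F = F_att + ΣF_rep = (8.7856,18.7322)
Δp = p'−p = (1.7571,3.7464); α = Δx/Fx = (7907/4500) / (7907/900) = 1/5
check: Δy/Fy = (16859/4500) / (16859/900) = 1/5 ✓

α = 1/5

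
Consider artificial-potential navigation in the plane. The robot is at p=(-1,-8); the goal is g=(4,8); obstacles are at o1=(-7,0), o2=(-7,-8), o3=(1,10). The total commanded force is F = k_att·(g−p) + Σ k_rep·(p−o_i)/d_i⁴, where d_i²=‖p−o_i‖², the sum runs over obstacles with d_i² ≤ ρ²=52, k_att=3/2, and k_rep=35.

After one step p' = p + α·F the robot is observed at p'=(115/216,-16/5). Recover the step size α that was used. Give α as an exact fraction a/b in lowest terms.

F_att = 3/2·(g−p) = 3/2·(5,16) = (7.5000,24.0000)
o1: d²=100 > ρ²=52 → inactive
o2: d²=36 ≤ ρ²=52; F_rep = 35·(6,0)/36² = (0.1620,0.0000)
o3: d²=328 > ρ²=52 → inactive
F = F_att + ΣF_rep = (7.6620,24.0000)
Δp = p'−p = (1.5324,4.8000); α = Δx/Fx = (331/216) / (1655/216) = 1/5
check: Δy/Fy = (24/5) / (24) = 1/5 ✓

α = 1/5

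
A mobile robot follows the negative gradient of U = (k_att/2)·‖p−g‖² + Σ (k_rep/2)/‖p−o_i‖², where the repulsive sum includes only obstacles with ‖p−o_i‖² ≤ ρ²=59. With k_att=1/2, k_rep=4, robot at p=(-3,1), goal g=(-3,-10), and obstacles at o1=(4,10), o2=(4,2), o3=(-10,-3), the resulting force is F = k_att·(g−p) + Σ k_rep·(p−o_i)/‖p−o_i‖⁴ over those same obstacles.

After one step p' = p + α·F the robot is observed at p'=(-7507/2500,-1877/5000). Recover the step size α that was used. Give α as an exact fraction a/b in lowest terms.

α = 1/4

F_att = 1/2·(g−p) = 1/2·(0,-11) = (0.0000,-5.5000)
o1: d²=130 > ρ²=59 → inactive
o2: d²=50 ≤ ρ²=59; F_rep = 4·(-7,-1)/50² = (-0.0112,-0.0016)
o3: d²=65 > ρ²=59 → inactive
F = F_att + ΣF_rep = (-0.0112,-5.5016)
Δp = p'−p = (-0.0028,-1.3754); α = Δx/Fx = (-7/2500) / (-7/625) = 1/4
check: Δy/Fy = (-6877/5000) / (-6877/1250) = 1/4 ✓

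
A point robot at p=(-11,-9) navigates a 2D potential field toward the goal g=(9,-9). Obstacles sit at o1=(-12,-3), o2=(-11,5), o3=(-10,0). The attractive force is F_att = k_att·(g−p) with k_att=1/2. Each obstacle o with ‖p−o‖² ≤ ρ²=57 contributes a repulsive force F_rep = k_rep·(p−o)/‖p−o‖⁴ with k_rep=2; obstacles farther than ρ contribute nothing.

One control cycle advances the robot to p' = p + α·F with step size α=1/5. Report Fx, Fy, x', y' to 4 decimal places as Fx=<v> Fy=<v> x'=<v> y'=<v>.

Fx=10.0015 Fy=-0.0088 x'=-8.9997 y'=-9.0018

F_att = 1/2·(g−p) = 1/2·(20,0) = (10.0000,0.0000)
o1: d²=37 ≤ ρ²=57; F_rep = 2·(1,-6)/37² = (0.0015,-0.0088)
o2: d²=196 > ρ²=57 → inactive
o3: d²=82 > ρ²=57 → inactive
F = F_att + ΣF_rep = (10.0015,-0.0088)
p' = p + 1/5·F = (-8.9997,-9.0018)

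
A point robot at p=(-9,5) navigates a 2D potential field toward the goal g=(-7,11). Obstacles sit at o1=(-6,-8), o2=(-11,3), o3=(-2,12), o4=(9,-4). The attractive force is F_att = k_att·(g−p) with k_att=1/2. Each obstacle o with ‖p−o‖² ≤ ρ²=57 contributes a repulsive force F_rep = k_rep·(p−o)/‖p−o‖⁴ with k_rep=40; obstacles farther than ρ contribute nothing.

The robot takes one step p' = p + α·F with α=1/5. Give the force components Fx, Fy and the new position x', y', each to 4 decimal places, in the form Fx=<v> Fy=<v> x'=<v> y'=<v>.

Fx=2.2500 Fy=4.2500 x'=-8.5500 y'=5.8500

F_att = 1/2·(g−p) = 1/2·(2,6) = (1.0000,3.0000)
o1: d²=178 > ρ²=57 → inactive
o2: d²=8 ≤ ρ²=57; F_rep = 40·(2,2)/8² = (1.2500,1.2500)
o3: d²=98 > ρ²=57 → inactive
o4: d²=405 > ρ²=57 → inactive
F = F_att + ΣF_rep = (2.2500,4.2500)
p' = p + 1/5·F = (-8.5500,5.8500)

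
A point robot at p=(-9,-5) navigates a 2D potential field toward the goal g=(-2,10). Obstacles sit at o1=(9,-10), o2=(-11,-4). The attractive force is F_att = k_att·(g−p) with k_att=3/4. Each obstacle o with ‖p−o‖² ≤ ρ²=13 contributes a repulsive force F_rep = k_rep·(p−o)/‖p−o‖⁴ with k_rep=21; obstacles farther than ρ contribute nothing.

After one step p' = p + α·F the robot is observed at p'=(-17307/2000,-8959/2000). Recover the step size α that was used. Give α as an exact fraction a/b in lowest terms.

α = 1/20

F_att = 3/4·(g−p) = 3/4·(7,15) = (5.2500,11.2500)
o1: d²=349 > ρ²=13 → inactive
o2: d²=5 ≤ ρ²=13; F_rep = 21·(2,-1)/5² = (1.6800,-0.8400)
F = F_att + ΣF_rep = (6.9300,10.4100)
Δp = p'−p = (0.3465,0.5205); α = Δx/Fx = (693/2000) / (693/100) = 1/20
check: Δy/Fy = (1041/2000) / (1041/100) = 1/20 ✓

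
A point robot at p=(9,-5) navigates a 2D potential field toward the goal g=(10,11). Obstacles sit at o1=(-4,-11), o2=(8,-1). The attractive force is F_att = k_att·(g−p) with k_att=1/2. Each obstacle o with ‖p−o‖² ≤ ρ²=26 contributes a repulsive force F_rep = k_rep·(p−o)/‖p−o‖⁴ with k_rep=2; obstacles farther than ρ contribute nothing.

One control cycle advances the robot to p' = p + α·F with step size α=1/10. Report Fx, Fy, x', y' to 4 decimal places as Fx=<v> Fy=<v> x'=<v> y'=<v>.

F_att = 1/2·(g−p) = 1/2·(1,16) = (0.5000,8.0000)
o1: d²=205 > ρ²=26 → inactive
o2: d²=17 ≤ ρ²=26; F_rep = 2·(1,-4)/17² = (0.0069,-0.0277)
F = F_att + ΣF_rep = (0.5069,7.9723)
p' = p + 1/10·F = (9.0507,-4.2028)

Fx=0.5069 Fy=7.9723 x'=9.0507 y'=-4.2028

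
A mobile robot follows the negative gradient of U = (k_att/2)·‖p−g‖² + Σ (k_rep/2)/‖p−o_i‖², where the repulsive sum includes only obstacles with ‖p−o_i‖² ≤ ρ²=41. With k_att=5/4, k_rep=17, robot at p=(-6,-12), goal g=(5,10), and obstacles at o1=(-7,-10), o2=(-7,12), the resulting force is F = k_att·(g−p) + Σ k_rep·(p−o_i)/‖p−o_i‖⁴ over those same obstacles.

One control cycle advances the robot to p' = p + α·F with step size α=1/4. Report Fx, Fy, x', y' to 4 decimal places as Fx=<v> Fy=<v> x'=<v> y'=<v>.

Fx=14.4300 Fy=26.1400 x'=-2.3925 y'=-5.4650

F_att = 5/4·(g−p) = 5/4·(11,22) = (13.7500,27.5000)
o1: d²=5 ≤ ρ²=41; F_rep = 17·(1,-2)/5² = (0.6800,-1.3600)
o2: d²=577 > ρ²=41 → inactive
F = F_att + ΣF_rep = (14.4300,26.1400)
p' = p + 1/4·F = (-2.3925,-5.4650)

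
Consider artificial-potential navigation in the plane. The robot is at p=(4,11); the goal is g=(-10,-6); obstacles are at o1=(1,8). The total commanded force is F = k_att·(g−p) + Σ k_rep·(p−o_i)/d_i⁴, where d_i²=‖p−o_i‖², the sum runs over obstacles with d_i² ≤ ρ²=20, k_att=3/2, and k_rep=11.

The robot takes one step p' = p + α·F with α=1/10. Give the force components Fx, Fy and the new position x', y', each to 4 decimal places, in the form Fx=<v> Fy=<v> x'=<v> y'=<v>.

Fx=-20.8981 Fy=-25.3981 x'=1.9102 y'=8.4602

F_att = 3/2·(g−p) = 3/2·(-14,-17) = (-21.0000,-25.5000)
o1: d²=18 ≤ ρ²=20; F_rep = 11·(3,3)/18² = (0.1019,0.1019)
F = F_att + ΣF_rep = (-20.8981,-25.3981)
p' = p + 1/10·F = (1.9102,8.4602)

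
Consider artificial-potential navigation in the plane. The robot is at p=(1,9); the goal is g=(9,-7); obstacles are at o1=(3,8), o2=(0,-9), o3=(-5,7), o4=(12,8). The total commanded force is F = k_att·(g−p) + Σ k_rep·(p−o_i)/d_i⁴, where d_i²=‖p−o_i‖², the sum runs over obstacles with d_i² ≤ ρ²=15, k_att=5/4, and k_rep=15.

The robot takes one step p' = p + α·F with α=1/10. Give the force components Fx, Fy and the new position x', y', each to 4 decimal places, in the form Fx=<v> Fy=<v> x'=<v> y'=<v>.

F_att = 5/4·(g−p) = 5/4·(8,-16) = (10.0000,-20.0000)
o1: d²=5 ≤ ρ²=15; F_rep = 15·(-2,1)/5² = (-1.2000,0.6000)
o2: d²=325 > ρ²=15 → inactive
o3: d²=40 > ρ²=15 → inactive
o4: d²=122 > ρ²=15 → inactive
F = F_att + ΣF_rep = (8.8000,-19.4000)
p' = p + 1/10·F = (1.8800,7.0600)

Fx=8.8000 Fy=-19.4000 x'=1.8800 y'=7.0600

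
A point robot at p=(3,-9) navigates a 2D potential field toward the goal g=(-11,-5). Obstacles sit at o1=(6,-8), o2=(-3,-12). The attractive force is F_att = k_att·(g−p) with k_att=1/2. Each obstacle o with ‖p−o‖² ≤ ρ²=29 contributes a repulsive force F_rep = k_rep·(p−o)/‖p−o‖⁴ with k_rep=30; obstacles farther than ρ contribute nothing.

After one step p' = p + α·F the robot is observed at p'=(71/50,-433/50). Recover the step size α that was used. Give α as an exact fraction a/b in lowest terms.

α = 1/5

F_att = 1/2·(g−p) = 1/2·(-14,4) = (-7.0000,2.0000)
o1: d²=10 ≤ ρ²=29; F_rep = 30·(-3,-1)/10² = (-0.9000,-0.3000)
o2: d²=45 > ρ²=29 → inactive
F = F_att + ΣF_rep = (-7.9000,1.7000)
Δp = p'−p = (-1.5800,0.3400); α = Δx/Fx = (-79/50) / (-79/10) = 1/5
check: Δy/Fy = (17/50) / (17/10) = 1/5 ✓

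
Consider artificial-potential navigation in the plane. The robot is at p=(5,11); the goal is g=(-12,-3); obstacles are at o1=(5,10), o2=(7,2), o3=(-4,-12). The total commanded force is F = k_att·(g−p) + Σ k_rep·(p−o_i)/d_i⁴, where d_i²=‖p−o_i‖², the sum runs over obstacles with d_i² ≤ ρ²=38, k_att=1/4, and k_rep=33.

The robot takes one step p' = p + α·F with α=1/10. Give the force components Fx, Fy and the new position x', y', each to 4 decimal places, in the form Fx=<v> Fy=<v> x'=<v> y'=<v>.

F_att = 1/4·(g−p) = 1/4·(-17,-14) = (-4.2500,-3.5000)
o1: d²=1 ≤ ρ²=38; F_rep = 33·(0,1)/1² = (0.0000,33.0000)
o2: d²=85 > ρ²=38 → inactive
o3: d²=610 > ρ²=38 → inactive
F = F_att + ΣF_rep = (-4.2500,29.5000)
p' = p + 1/10·F = (4.5750,13.9500)

Fx=-4.2500 Fy=29.5000 x'=4.5750 y'=13.9500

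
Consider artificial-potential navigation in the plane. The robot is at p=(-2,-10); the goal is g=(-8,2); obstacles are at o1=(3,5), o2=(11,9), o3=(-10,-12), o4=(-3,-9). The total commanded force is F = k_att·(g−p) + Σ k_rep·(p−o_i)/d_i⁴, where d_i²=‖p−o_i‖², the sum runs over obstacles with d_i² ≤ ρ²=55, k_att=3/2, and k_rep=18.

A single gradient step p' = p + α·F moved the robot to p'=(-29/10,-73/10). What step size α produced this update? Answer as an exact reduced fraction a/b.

α = 1/5

F_att = 3/2·(g−p) = 3/2·(-6,12) = (-9.0000,18.0000)
o1: d²=250 > ρ²=55 → inactive
o2: d²=530 > ρ²=55 → inactive
o3: d²=68 > ρ²=55 → inactive
o4: d²=2 ≤ ρ²=55; F_rep = 18·(1,-1)/2² = (4.5000,-4.5000)
F = F_att + ΣF_rep = (-4.5000,13.5000)
Δp = p'−p = (-0.9000,2.7000); α = Δx/Fx = (-9/10) / (-9/2) = 1/5
check: Δy/Fy = (27/10) / (27/2) = 1/5 ✓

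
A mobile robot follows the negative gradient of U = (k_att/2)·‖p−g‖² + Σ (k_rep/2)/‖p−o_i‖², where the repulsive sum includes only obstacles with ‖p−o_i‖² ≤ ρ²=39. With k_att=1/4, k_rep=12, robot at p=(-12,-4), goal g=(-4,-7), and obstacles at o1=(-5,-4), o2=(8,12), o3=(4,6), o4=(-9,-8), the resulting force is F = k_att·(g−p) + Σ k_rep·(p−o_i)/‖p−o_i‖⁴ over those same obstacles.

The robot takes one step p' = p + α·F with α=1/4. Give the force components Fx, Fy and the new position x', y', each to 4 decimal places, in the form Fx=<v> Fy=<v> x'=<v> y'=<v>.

Fx=1.9424 Fy=-0.6732 x'=-11.5144 y'=-4.1683

F_att = 1/4·(g−p) = 1/4·(8,-3) = (2.0000,-0.7500)
o1: d²=49 > ρ²=39 → inactive
o2: d²=656 > ρ²=39 → inactive
o3: d²=356 > ρ²=39 → inactive
o4: d²=25 ≤ ρ²=39; F_rep = 12·(-3,4)/25² = (-0.0576,0.0768)
F = F_att + ΣF_rep = (1.9424,-0.6732)
p' = p + 1/4·F = (-11.5144,-4.1683)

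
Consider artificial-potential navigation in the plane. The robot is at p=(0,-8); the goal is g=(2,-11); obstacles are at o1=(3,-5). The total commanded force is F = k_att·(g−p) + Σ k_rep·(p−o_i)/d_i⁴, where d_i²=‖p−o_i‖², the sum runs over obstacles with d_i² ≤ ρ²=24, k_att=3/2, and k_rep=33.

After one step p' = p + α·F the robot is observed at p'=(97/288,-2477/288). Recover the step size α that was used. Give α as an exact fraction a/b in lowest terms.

α = 1/8

F_att = 3/2·(g−p) = 3/2·(2,-3) = (3.0000,-4.5000)
o1: d²=18 ≤ ρ²=24; F_rep = 33·(-3,-3)/18² = (-0.3056,-0.3056)
F = F_att + ΣF_rep = (2.6944,-4.8056)
Δp = p'−p = (0.3368,-0.6007); α = Δx/Fx = (97/288) / (97/36) = 1/8
check: Δy/Fy = (-173/288) / (-173/36) = 1/8 ✓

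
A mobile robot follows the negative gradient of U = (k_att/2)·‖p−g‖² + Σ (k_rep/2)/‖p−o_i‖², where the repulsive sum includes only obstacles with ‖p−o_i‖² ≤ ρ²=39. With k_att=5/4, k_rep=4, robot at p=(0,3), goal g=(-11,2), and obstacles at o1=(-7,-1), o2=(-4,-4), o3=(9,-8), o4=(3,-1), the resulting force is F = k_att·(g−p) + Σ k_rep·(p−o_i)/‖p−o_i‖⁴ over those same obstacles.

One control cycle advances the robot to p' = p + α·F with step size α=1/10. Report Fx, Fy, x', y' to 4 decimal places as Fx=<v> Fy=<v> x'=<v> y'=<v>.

Fx=-13.7692 Fy=-1.2244 x'=-1.3769 y'=2.8776

F_att = 5/4·(g−p) = 5/4·(-11,-1) = (-13.7500,-1.2500)
o1: d²=65 > ρ²=39 → inactive
o2: d²=65 > ρ²=39 → inactive
o3: d²=202 > ρ²=39 → inactive
o4: d²=25 ≤ ρ²=39; F_rep = 4·(-3,4)/25² = (-0.0192,0.0256)
F = F_att + ΣF_rep = (-13.7692,-1.2244)
p' = p + 1/10·F = (-1.3769,2.8776)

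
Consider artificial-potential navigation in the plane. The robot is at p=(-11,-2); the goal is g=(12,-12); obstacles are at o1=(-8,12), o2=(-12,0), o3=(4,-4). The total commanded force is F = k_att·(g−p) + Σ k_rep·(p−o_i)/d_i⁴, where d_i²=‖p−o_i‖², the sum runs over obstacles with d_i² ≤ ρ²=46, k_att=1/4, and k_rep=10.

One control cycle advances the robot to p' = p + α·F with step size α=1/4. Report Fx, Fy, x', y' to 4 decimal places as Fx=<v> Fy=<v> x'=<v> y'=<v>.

F_att = 1/4·(g−p) = 1/4·(23,-10) = (5.7500,-2.5000)
o1: d²=205 > ρ²=46 → inactive
o2: d²=5 ≤ ρ²=46; F_rep = 10·(1,-2)/5² = (0.4000,-0.8000)
o3: d²=229 > ρ²=46 → inactive
F = F_att + ΣF_rep = (6.1500,-3.3000)
p' = p + 1/4·F = (-9.4625,-2.8250)

Fx=6.1500 Fy=-3.3000 x'=-9.4625 y'=-2.8250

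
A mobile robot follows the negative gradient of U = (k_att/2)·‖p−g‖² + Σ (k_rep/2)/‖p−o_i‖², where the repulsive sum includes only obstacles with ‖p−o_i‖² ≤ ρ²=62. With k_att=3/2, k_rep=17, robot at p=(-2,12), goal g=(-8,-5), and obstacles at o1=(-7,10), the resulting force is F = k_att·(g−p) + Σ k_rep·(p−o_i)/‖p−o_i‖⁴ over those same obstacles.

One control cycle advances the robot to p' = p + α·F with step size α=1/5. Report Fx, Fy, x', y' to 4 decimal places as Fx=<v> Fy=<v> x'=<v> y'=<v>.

Fx=-8.8989 Fy=-25.4596 x'=-3.7798 y'=6.9081

F_att = 3/2·(g−p) = 3/2·(-6,-17) = (-9.0000,-25.5000)
o1: d²=29 ≤ ρ²=62; F_rep = 17·(5,2)/29² = (0.1011,0.0404)
F = F_att + ΣF_rep = (-8.8989,-25.4596)
p' = p + 1/5·F = (-3.7798,6.9081)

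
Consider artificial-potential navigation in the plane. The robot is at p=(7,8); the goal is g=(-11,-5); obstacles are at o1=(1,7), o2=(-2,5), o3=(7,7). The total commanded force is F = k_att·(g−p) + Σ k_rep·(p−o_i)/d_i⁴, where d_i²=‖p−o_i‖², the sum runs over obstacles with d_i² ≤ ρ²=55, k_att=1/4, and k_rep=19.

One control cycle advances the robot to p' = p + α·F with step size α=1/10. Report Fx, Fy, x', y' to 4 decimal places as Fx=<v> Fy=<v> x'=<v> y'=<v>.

F_att = 1/4·(g−p) = 1/4·(-18,-13) = (-4.5000,-3.2500)
o1: d²=37 ≤ ρ²=55; F_rep = 19·(6,1)/37² = (0.0833,0.0139)
o2: d²=90 > ρ²=55 → inactive
o3: d²=1 ≤ ρ²=55; F_rep = 19·(0,1)/1² = (0.0000,19.0000)
F = F_att + ΣF_rep = (-4.4167,15.7639)
p' = p + 1/10·F = (6.5583,9.5764)

Fx=-4.4167 Fy=15.7639 x'=6.5583 y'=9.5764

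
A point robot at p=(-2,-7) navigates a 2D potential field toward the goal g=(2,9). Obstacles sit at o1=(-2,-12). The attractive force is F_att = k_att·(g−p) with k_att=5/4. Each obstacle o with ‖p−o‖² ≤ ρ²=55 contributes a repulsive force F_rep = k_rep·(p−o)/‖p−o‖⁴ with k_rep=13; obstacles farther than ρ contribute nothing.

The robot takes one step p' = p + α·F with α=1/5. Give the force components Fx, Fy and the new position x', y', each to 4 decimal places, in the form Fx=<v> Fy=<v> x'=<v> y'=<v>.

F_att = 5/4·(g−p) = 5/4·(4,16) = (5.0000,20.0000)
o1: d²=25 ≤ ρ²=55; F_rep = 13·(0,5)/25² = (0.0000,0.1040)
F = F_att + ΣF_rep = (5.0000,20.1040)
p' = p + 1/5·F = (-1.0000,-2.9792)

Fx=5.0000 Fy=20.1040 x'=-1.0000 y'=-2.9792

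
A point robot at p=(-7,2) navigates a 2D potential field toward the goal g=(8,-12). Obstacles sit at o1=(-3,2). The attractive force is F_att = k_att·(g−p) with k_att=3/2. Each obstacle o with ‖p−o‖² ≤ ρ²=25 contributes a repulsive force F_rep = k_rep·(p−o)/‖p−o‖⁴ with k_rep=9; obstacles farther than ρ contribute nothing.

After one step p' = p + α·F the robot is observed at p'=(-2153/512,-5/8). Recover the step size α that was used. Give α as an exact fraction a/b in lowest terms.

F_att = 3/2·(g−p) = 3/2·(15,-14) = (22.5000,-21.0000)
o1: d²=16 ≤ ρ²=25; F_rep = 9·(-4,0)/16² = (-0.1406,0.0000)
F = F_att + ΣF_rep = (22.3594,-21.0000)
Δp = p'−p = (2.7949,-2.6250); α = Δx/Fx = (1431/512) / (1431/64) = 1/8
check: Δy/Fy = (-21/8) / (-21) = 1/8 ✓

α = 1/8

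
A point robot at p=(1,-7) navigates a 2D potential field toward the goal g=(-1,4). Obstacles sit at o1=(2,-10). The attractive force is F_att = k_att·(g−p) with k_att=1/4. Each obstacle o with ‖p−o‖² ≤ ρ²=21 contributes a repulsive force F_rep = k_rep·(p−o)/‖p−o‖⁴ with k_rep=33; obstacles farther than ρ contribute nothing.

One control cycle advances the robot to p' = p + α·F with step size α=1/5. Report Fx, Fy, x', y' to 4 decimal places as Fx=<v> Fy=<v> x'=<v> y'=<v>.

Fx=-0.8300 Fy=3.7400 x'=0.8340 y'=-6.2520

F_att = 1/4·(g−p) = 1/4·(-2,11) = (-0.5000,2.7500)
o1: d²=10 ≤ ρ²=21; F_rep = 33·(-1,3)/10² = (-0.3300,0.9900)
F = F_att + ΣF_rep = (-0.8300,3.7400)
p' = p + 1/5·F = (0.8340,-6.2520)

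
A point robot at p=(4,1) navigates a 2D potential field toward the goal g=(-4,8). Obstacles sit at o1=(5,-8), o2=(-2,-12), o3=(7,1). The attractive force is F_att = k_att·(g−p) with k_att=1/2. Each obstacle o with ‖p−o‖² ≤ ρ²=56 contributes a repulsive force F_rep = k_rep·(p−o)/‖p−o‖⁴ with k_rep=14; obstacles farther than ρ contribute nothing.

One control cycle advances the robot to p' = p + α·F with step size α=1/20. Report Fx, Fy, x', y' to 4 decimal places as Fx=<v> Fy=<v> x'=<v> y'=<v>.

F_att = 1/2·(g−p) = 1/2·(-8,7) = (-4.0000,3.5000)
o1: d²=82 > ρ²=56 → inactive
o2: d²=205 > ρ²=56 → inactive
o3: d²=9 ≤ ρ²=56; F_rep = 14·(-3,0)/9² = (-0.5185,0.0000)
F = F_att + ΣF_rep = (-4.5185,3.5000)
p' = p + 1/20·F = (3.7741,1.1750)

Fx=-4.5185 Fy=3.5000 x'=3.7741 y'=1.1750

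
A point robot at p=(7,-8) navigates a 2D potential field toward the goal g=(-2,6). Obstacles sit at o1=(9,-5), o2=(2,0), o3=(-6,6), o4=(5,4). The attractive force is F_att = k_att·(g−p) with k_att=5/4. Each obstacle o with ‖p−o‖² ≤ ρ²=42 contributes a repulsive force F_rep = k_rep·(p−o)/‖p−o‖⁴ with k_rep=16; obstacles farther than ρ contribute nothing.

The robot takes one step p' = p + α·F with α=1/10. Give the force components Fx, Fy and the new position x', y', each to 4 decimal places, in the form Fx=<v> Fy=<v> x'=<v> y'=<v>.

F_att = 5/4·(g−p) = 5/4·(-9,14) = (-11.2500,17.5000)
o1: d²=13 ≤ ρ²=42; F_rep = 16·(-2,-3)/13² = (-0.1893,-0.2840)
o2: d²=89 > ρ²=42 → inactive
o3: d²=365 > ρ²=42 → inactive
o4: d²=148 > ρ²=42 → inactive
F = F_att + ΣF_rep = (-11.4393,17.2160)
p' = p + 1/10·F = (5.8561,-6.2784)

Fx=-11.4393 Fy=17.2160 x'=5.8561 y'=-6.2784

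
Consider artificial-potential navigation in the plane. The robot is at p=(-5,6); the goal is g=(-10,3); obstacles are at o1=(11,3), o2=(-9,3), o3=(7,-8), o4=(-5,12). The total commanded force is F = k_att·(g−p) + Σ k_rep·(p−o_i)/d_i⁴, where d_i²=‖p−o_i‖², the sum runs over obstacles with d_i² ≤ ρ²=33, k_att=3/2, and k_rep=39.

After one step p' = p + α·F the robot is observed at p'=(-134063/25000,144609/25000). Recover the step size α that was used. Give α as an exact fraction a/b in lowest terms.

F_att = 3/2·(g−p) = 3/2·(-5,-3) = (-7.5000,-4.5000)
o1: d²=265 > ρ²=33 → inactive
o2: d²=25 ≤ ρ²=33; F_rep = 39·(4,3)/25² = (0.2496,0.1872)
o3: d²=340 > ρ²=33 → inactive
o4: d²=36 > ρ²=33 → inactive
F = F_att + ΣF_rep = (-7.2504,-4.3128)
Δp = p'−p = (-0.3625,-0.2156); α = Δx/Fx = (-9063/25000) / (-9063/1250) = 1/20
check: Δy/Fy = (-5391/25000) / (-5391/1250) = 1/20 ✓

α = 1/20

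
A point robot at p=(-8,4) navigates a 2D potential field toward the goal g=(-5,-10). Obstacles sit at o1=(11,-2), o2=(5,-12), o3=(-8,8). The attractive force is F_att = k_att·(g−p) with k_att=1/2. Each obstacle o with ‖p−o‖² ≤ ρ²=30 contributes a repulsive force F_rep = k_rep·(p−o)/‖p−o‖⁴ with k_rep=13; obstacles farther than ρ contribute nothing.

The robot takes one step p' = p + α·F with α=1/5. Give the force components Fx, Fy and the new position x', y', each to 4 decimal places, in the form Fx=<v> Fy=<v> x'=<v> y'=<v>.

Fx=1.5000 Fy=-7.2031 x'=-7.7000 y'=2.5594

F_att = 1/2·(g−p) = 1/2·(3,-14) = (1.5000,-7.0000)
o1: d²=397 > ρ²=30 → inactive
o2: d²=425 > ρ²=30 → inactive
o3: d²=16 ≤ ρ²=30; F_rep = 13·(0,-4)/16² = (0.0000,-0.2031)
F = F_att + ΣF_rep = (1.5000,-7.2031)
p' = p + 1/5·F = (-7.7000,2.5594)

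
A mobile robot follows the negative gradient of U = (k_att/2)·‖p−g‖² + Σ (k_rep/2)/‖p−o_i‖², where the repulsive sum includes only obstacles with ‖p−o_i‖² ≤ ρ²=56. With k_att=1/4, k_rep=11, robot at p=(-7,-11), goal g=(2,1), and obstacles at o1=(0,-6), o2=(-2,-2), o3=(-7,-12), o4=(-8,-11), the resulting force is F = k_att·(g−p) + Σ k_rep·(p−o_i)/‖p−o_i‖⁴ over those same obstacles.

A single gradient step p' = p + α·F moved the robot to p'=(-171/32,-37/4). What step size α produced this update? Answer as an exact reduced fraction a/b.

F_att = 1/4·(g−p) = 1/4·(9,12) = (2.2500,3.0000)
o1: d²=74 > ρ²=56 → inactive
o2: d²=106 > ρ²=56 → inactive
o3: d²=1 ≤ ρ²=56; F_rep = 11·(0,1)/1² = (0.0000,11.0000)
o4: d²=1 ≤ ρ²=56; F_rep = 11·(1,0)/1² = (11.0000,0.0000)
F = F_att + ΣF_rep = (13.2500,14.0000)
Δp = p'−p = (1.6562,1.7500); α = Δx/Fx = (53/32) / (53/4) = 1/8
check: Δy/Fy = (7/4) / (14) = 1/8 ✓

α = 1/8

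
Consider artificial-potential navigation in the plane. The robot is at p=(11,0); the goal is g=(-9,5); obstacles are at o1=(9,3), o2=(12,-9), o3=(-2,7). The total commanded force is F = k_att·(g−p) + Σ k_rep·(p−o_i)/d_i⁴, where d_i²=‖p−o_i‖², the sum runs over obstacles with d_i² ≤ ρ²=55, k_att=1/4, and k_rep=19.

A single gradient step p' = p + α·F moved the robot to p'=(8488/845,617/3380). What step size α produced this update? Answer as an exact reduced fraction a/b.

α = 1/5

F_att = 1/4·(g−p) = 1/4·(-20,5) = (-5.0000,1.2500)
o1: d²=13 ≤ ρ²=55; F_rep = 19·(2,-3)/13² = (0.2249,-0.3373)
o2: d²=82 > ρ²=55 → inactive
o3: d²=218 > ρ²=55 → inactive
F = F_att + ΣF_rep = (-4.7751,0.9127)
Δp = p'−p = (-0.9550,0.1825); α = Δx/Fx = (-807/845) / (-807/169) = 1/5
check: Δy/Fy = (617/3380) / (617/676) = 1/5 ✓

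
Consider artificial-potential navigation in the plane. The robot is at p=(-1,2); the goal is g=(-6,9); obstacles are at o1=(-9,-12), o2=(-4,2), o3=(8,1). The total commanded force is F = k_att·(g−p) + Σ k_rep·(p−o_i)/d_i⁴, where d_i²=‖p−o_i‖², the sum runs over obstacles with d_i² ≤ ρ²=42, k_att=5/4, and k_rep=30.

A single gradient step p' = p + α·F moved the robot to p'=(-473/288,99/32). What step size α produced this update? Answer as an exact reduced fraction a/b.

α = 1/8

F_att = 5/4·(g−p) = 5/4·(-5,7) = (-6.2500,8.7500)
o1: d²=260 > ρ²=42 → inactive
o2: d²=9 ≤ ρ²=42; F_rep = 30·(3,0)/9² = (1.1111,0.0000)
o3: d²=82 > ρ²=42 → inactive
F = F_att + ΣF_rep = (-5.1389,8.7500)
Δp = p'−p = (-0.6424,1.0938); α = Δx/Fx = (-185/288) / (-185/36) = 1/8
check: Δy/Fy = (35/32) / (35/4) = 1/8 ✓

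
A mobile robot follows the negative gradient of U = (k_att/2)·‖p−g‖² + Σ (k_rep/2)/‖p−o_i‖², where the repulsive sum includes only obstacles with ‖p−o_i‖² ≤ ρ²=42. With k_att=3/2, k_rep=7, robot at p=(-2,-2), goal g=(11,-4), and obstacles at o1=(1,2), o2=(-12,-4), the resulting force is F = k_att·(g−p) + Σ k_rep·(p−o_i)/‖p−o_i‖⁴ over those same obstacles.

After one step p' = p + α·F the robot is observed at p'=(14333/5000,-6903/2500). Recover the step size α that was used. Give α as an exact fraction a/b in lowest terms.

F_att = 3/2·(g−p) = 3/2·(13,-2) = (19.5000,-3.0000)
o1: d²=25 ≤ ρ²=42; F_rep = 7·(-3,-4)/25² = (-0.0336,-0.0448)
o2: d²=104 > ρ²=42 → inactive
F = F_att + ΣF_rep = (19.4664,-3.0448)
Δp = p'−p = (4.8666,-0.7612); α = Δx/Fx = (24333/5000) / (24333/1250) = 1/4
check: Δy/Fy = (-1903/2500) / (-1903/625) = 1/4 ✓

α = 1/4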